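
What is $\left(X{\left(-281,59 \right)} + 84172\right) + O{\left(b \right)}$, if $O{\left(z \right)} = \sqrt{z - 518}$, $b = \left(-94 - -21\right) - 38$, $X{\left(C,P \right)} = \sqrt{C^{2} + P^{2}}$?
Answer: $84172 + \sqrt{82442} + i \sqrt{629} \approx 84459.0 + 25.08 i$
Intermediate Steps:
$b = -111$ ($b = \left(-94 + 21\right) - 38 = -73 - 38 = -111$)
$O{\left(z \right)} = \sqrt{-518 + z}$
$\left(X{\left(-281,59 \right)} + 84172\right) + O{\left(b \right)} = \left(\sqrt{\left(-281\right)^{2} + 59^{2}} + 84172\right) + \sqrt{-518 - 111} = \left(\sqrt{78961 + 3481} + 84172\right) + \sqrt{-629} = \left(\sqrt{82442} + 84172\right) + i \sqrt{629} = \left(84172 + \sqrt{82442}\right) + i \sqrt{629} = 84172 + \sqrt{82442} + i \sqrt{629}$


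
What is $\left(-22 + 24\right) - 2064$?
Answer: $-2062$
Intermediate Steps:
$\left(-22 + 24\right) - 2064 = 2 - 2064 = -2062$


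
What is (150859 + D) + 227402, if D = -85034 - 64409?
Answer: 228818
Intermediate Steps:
D = -149443
(150859 + D) + 227402 = (150859 - 149443) + 227402 = 1416 + 227402 = 228818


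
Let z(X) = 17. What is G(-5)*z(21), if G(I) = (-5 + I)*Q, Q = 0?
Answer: 0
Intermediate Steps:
G(I) = 0 (G(I) = (-5 + I)*0 = 0)
G(-5)*z(21) = 0*17 = 0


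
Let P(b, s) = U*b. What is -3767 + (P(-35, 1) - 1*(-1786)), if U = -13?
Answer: -1526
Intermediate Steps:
P(b, s) = -13*b
-3767 + (P(-35, 1) - 1*(-1786)) = -3767 + (-13*(-35) - 1*(-1786)) = -3767 + (455 + 1786) = -3767 + 2241 = -1526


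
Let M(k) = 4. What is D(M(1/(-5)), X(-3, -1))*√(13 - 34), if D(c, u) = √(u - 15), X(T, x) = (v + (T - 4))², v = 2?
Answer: I*√210 ≈ 14.491*I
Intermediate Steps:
X(T, x) = (-2 + T)² (X(T, x) = (2 + (T - 4))² = (2 + (-4 + T))² = (-2 + T)²)
D(c, u) = √(-15 + u)
D(M(1/(-5)), X(-3, -1))*√(13 - 34) = √(-15 + (-2 - 3)²)*√(13 - 34) = √(-15 + (-5)²)*√(-21) = √(-15 + 25)*(I*√21) = √10*(I*√21) = I*√210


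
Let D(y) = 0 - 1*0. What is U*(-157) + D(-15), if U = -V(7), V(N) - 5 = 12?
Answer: 2669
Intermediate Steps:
V(N) = 17 (V(N) = 5 + 12 = 17)
D(y) = 0 (D(y) = 0 + 0 = 0)
U = -17 (U = -1*17 = -17)
U*(-157) + D(-15) = -17*(-157) + 0 = 2669 + 0 = 2669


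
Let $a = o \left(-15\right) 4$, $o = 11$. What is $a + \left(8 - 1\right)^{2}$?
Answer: $-611$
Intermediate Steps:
$a = -660$ ($a = 11 \left(-15\right) 4 = \left(-165\right) 4 = -660$)
$a + \left(8 - 1\right)^{2} = -660 + \left(8 - 1\right)^{2} = -660 + 7^{2} = -660 + 49 = -611$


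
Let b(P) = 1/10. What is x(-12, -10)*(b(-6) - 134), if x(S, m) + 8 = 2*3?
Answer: 1339/5 ≈ 267.80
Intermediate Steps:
x(S, m) = -2 (x(S, m) = -8 + 2*3 = -8 + 6 = -2)
b(P) = ⅒
x(-12, -10)*(b(-6) - 134) = -2*(⅒ - 134) = -2*(-1339/10) = 1339/5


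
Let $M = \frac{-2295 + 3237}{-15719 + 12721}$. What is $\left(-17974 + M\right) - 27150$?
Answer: $- \frac{67641347}{1499} \approx -45124.0$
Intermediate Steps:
$M = - \frac{471}{1499}$ ($M = \frac{942}{-2998} = 942 \left(- \frac{1}{2998}\right) = - \frac{471}{1499} \approx -0.31421$)
$\left(-17974 + M\right) - 27150 = \left(-17974 - \frac{471}{1499}\right) - 27150 = - \frac{26943497}{1499} - 27150 = - \frac{67641347}{1499}$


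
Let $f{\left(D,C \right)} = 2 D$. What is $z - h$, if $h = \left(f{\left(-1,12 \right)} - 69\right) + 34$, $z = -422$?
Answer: $-385$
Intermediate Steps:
$h = -37$ ($h = \left(2 \left(-1\right) - 69\right) + 34 = \left(-2 - 69\right) + 34 = -71 + 34 = -37$)
$z - h = -422 - -37 = -422 + 37 = -385$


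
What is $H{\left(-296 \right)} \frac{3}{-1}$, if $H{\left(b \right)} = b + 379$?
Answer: $-249$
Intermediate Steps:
$H{\left(b \right)} = 379 + b$
$H{\left(-296 \right)} \frac{3}{-1} = \left(379 - 296\right) \frac{3}{-1} = 83 \cdot 3 \left(-1\right) = 83 \left(-3\right) = -249$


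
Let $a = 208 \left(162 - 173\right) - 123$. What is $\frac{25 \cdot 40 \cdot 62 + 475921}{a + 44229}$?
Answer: $\frac{18549}{1442} \approx 12.863$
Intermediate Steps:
$a = -2411$ ($a = 208 \left(-11\right) - 123 = -2288 - 123 = -2411$)
$\frac{25 \cdot 40 \cdot 62 + 475921}{a + 44229} = \frac{25 \cdot 40 \cdot 62 + 475921}{-2411 + 44229} = \frac{1000 \cdot 62 + 475921}{41818} = \left(62000 + 475921\right) \frac{1}{41818} = 537921 \cdot \frac{1}{41818} = \frac{18549}{1442}$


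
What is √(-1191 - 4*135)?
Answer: I*√1731 ≈ 41.605*I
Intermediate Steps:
√(-1191 - 4*135) = √(-1191 - 540) = √(-1731) = I*√1731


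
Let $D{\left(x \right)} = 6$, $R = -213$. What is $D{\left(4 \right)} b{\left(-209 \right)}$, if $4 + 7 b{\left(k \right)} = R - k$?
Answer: $- \frac{48}{7} \approx -6.8571$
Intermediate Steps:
$b{\left(k \right)} = -31 - \frac{k}{7}$ ($b{\left(k \right)} = - \frac{4}{7} + \frac{-213 - k}{7} = - \frac{4}{7} - \left(\frac{213}{7} + \frac{k}{7}\right) = -31 - \frac{k}{7}$)
$D{\left(4 \right)} b{\left(-209 \right)} = 6 \left(-31 - - \frac{209}{7}\right) = 6 \left(-31 + \frac{209}{7}\right) = 6 \left(- \frac{8}{7}\right) = - \frac{48}{7}$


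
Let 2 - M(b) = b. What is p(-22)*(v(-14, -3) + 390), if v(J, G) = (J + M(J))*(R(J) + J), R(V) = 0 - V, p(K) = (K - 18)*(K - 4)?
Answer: 405600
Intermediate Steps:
M(b) = 2 - b
p(K) = (-18 + K)*(-4 + K)
R(V) = -V
v(J, G) = 0 (v(J, G) = (J + (2 - J))*(-J + J) = 2*0 = 0)
p(-22)*(v(-14, -3) + 390) = (72 + (-22)² - 22*(-22))*(0 + 390) = (72 + 484 + 484)*390 = 1040*390 = 405600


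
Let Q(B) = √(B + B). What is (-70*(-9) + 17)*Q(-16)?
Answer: 2588*I*√2 ≈ 3660.0*I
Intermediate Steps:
Q(B) = √2*√B (Q(B) = √(2*B) = √2*√B)
(-70*(-9) + 17)*Q(-16) = (-70*(-9) + 17)*(√2*√(-16)) = (-14*(-45) + 17)*(√2*(4*I)) = (630 + 17)*(4*I*√2) = 647*(4*I*√2) = 2588*I*√2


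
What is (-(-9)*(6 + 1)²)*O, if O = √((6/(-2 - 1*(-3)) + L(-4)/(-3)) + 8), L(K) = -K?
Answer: 147*√114 ≈ 1569.5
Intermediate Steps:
O = √114/3 (O = √((6/(-2 - 1*(-3)) - 1*(-4)/(-3)) + 8) = √((6/(-2 + 3) + 4*(-⅓)) + 8) = √((6/1 - 4/3) + 8) = √((6*1 - 4/3) + 8) = √((6 - 4/3) + 8) = √(14/3 + 8) = √(38/3) = √114/3 ≈ 3.5590)
(-(-9)*(6 + 1)²)*O = (-(-9)*(6 + 1)²)*(√114/3) = (-(-9)*7²)*(√114/3) = (-(-9)*49)*(√114/3) = (-9*(-49))*(√114/3) = 441*(√114/3) = 147*√114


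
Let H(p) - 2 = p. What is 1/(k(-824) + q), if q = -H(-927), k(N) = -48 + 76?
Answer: 1/953 ≈ 0.0010493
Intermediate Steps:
H(p) = 2 + p
k(N) = 28
q = 925 (q = -(2 - 927) = -1*(-925) = 925)
1/(k(-824) + q) = 1/(28 + 925) = 1/953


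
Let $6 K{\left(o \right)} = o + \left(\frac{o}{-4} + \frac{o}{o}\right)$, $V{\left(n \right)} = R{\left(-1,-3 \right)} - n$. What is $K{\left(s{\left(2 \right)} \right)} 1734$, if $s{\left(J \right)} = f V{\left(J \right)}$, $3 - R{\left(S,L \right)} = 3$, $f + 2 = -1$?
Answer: $\frac{3179}{2} \approx 1589.5$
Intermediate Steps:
$f = -3$ ($f = -2 - 1 = -3$)
$R{\left(S,L \right)} = 0$ ($R{\left(S,L \right)} = 3 - 3 = 0$)
$V{\left(n \right)} = - n$ ($V{\left(n \right)} = 0 - n = - n$)
$s{\left(J \right)} = 3 J$ ($s{\left(J \right)} = - 3 \left(- J\right) = 3 J$)
$K{\left(o \right)} = \frac{1}{6} + \frac{o}{8}$ ($K{\left(o \right)} = \frac{o + \left(\frac{o}{-4} + \frac{o}{o}\right)}{6} = \frac{o + \left(o \left(- \frac{1}{4}\right) + 1\right)}{6} = \frac{o - \left(-1 + \frac{o}{4}\right)}{6} = \frac{1 + \frac{3 o}{4}}{6} = \frac{1}{6} + \frac{o}{8}$)
$K{\left(s{\left(2 \right)} \right)} 1734 = \left(\frac{1}{6} + \frac{3 \cdot 2}{8}\right) 1734 = \left(\frac{1}{6} + \frac{1}{8} \cdot 6\right) 1734 = \left(\frac{1}{6} + \frac{3}{4}\right) 1734 = \frac{11}{12} \cdot 1734 = \frac{3179}{2}$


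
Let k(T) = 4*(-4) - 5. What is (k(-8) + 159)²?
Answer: 19044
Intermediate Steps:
k(T) = -21 (k(T) = -16 - 5 = -21)
(k(-8) + 159)² = (-21 + 159)² = 138² = 19044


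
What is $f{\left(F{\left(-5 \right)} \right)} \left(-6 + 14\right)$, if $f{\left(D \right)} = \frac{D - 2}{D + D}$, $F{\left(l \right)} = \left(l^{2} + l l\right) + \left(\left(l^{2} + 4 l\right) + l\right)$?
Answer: $\frac{96}{25} \approx 3.84$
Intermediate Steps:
$F{\left(l \right)} = 3 l^{2} + 5 l$ ($F{\left(l \right)} = \left(l^{2} + l^{2}\right) + \left(l^{2} + 5 l\right) = 2 l^{2} + \left(l^{2} + 5 l\right) = 3 l^{2} + 5 l$)
$f{\left(D \right)} = \frac{-2 + D}{2 D}$
$f{\left(F{\left(-5 \right)} \right)} \left(-6 + 14\right) = \frac{-2 - 5 \left(5 + 3 \left(-5\right)\right)}{2 \left(- 5 \left(5 + 3 \left(-5\right)\right)\right)} \left(-6 + 14\right) = \frac{-2 - 5 \left(5 - 15\right)}{2 \left(- 5 \left(5 - 15\right)\right)} 8 = \frac{-2 - -50}{2 \left(\left(-5\right) \left(-10\right)\right)} 8 = \frac{-2 + 50}{2 \cdot 50} \cdot 8 = \frac{1}{2} \cdot \frac{1}{50} \cdot 48 \cdot 8 = \frac{12}{25} \cdot 8 = \frac{96}{25}$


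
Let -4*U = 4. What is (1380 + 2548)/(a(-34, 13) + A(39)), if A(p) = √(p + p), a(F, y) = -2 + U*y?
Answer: -19640/49 - 3928*√78/147 ≈ -636.81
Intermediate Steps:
U = -1 (U = -¼*4 = -1)
a(F, y) = -2 - y
A(p) = √2*√p (A(p) = √(2*p) = √2*√p)
(1380 + 2548)/(a(-34, 13) + A(39)) = (1380 + 2548)/((-2 - 1*13) + √2*√39) = 3928/((-2 - 13) + √78) = 3928/(-15 + √78)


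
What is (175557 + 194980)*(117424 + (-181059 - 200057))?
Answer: -97707642604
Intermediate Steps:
(175557 + 194980)*(117424 + (-181059 - 200057)) = 370537*(117424 - 381116) = 370537*(-263692) = -97707642604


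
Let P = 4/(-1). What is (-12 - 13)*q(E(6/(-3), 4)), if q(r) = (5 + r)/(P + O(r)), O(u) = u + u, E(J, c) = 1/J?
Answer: 45/2 ≈ 22.500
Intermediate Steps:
O(u) = 2*u
P = -4 (P = 4*(-1) = -4)
q(r) = (5 + r)/(-4 + 2*r)
(-12 - 13)*q(E(6/(-3), 4)) = (-12 - 13)*((5 + 1/(6/(-3)))/(2*(-2 + 1/(6/(-3))))) = -25*(5 + 1/(6*(-⅓)))/(2*(-2 + 1/(6*(-⅓)))) = -25*(5 + 1/(-2))/(2*(-2 + 1/(-2))) = -25*(5 - ½)/(2*(-2 - ½)) = -25*9/(2*(-5/2)*2) = -25*(-2)*9/(2*5*2) = -25*(-9/10) = 45/2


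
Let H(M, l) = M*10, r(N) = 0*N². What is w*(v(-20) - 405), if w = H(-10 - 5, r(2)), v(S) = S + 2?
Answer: 63450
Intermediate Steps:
r(N) = 0
H(M, l) = 10*M
v(S) = 2 + S
w = -150 (w = 10*(-10 - 5) = 10*(-15) = -150)
w*(v(-20) - 405) = -150*((2 - 20) - 405) = -150*(-18 - 405) = -150*(-423) = 63450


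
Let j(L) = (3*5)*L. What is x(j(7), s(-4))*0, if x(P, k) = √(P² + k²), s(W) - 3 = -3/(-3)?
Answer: 0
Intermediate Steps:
j(L) = 15*L
s(W) = 4 (s(W) = 3 - 3/(-3) = 3 - 3*(-⅓) = 3 + 1 = 4)
x(j(7), s(-4))*0 = √((15*7)² + 4²)*0 = √(105² + 16)*0 = √(11025 + 16)*0 = √11041*0 = 0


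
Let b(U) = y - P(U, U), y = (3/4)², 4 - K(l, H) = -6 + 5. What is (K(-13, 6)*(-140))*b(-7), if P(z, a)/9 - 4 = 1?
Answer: 124425/4 ≈ 31106.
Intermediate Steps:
P(z, a) = 45 (P(z, a) = 36 + 9*1 = 36 + 9 = 45)
K(l, H) = 5 (K(l, H) = 4 - (-6 + 5) = 4 - 1*(-1) = 4 + 1 = 5)
y = 9/16 (y = (3*(¼))² = (¾)² = 9/16 ≈ 0.56250)
b(U) = -711/16 (b(U) = 9/16 - 1*45 = 9/16 - 45 = -711/16)
(K(-13, 6)*(-140))*b(-7) = (5*(-140))*(-711/16) = -700*(-711/16) = 124425/4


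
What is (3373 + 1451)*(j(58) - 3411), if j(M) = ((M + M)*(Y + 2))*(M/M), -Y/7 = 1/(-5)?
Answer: -72760392/5 ≈ -1.4552e+7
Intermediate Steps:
Y = 7/5 (Y = -7/(-5) = -7*(-⅕) = 7/5 ≈ 1.4000)
j(M) = 34*M/5 (j(M) = ((M + M)*(7/5 + 2))*(M/M) = ((2*M)*(17/5))*1 = (34*M/5)*1 = 34*M/5)
(3373 + 1451)*(j(58) - 3411) = (3373 + 1451)*((34/5)*58 - 3411) = 4824*(1972/5 - 3411) = 4824*(-15083/5) = -72760392/5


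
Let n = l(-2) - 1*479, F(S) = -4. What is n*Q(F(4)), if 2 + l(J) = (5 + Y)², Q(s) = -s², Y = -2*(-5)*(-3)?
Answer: -2304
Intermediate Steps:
Y = -30 (Y = 10*(-3) = -30)
l(J) = 623 (l(J) = -2 + (5 - 30)² = -2 + (-25)² = -2 + 625 = 623)
n = 144 (n = 623 - 1*479 = 623 - 479 = 144)
n*Q(F(4)) = 144*(-1*(-4)²) = 144*(-1*16) = 144*(-16) = -2304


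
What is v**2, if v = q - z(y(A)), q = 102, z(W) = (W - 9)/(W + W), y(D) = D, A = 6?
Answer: 167281/16 ≈ 10455.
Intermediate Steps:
z(W) = (-9 + W)/(2*W) (z(W) = (-9 + W)/((2*W)) = (-9 + W)*(1/(2*W)) = (-9 + W)/(2*W))
v = 409/4 (v = 102 - (-9 + 6)/(2*6) = 102 - (-3)/(2*6) = 102 - 1*(-1/4) = 102 + 1/4 = 409/4 ≈ 102.25)
v**2 = (409/4)**2 = 167281/16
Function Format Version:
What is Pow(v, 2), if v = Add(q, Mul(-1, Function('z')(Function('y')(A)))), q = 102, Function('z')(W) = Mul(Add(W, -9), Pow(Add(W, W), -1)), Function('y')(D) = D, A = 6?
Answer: Rational(167281, 16) ≈ 10455.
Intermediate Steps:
Function('z')(W) = Mul(Rational(1, 2), Pow(W, -1), Add(-9, W)) (Function('z')(W) = Mul(Add(-9, W), Pow(Mul(2, W), -1)) = Mul(Add(-9, W), Mul(Rational(1, 2), Pow(W, -1))) = Mul(Rational(1, 2), Pow(W, -1), Add(-9, W)))
v = Rational(409, 4) (v = Add(102, Mul(-1, Mul(Rational(1, 2), Pow(6, -1), Add(-9, 6)))) = Add(102, Mul(-1, Mul(Rational(1, 2), Rational(1, 6), -3))) = Add(102, Mul(-1, Rational(-1, 4))) = Add(102, Rational(1, 4)) = Rational(409, 4) ≈ 102.25)
Pow(v, 2) = Pow(Rational(409, 4), 2) = Rational(167281, 16)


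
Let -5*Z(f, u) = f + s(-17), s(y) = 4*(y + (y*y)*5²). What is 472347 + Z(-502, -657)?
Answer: 466681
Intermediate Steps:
s(y) = 4*y + 100*y² (s(y) = 4*(y + y²*25) = 4*(y + 25*y²) = 4*y + 100*y²)
Z(f, u) = -28832/5 - f/5 (Z(f, u) = -(f + 4*(-17)*(1 + 25*(-17)))/5 = -(f + 4*(-17)*(1 - 425))/5 = -(f + 4*(-17)*(-424))/5 = -(f + 28832)/5 = -(28832 + f)/5 = -28832/5 - f/5)
472347 + Z(-502, -657) = 472347 + (-28832/5 - ⅕*(-502)) = 472347 + (-28832/5 + 502/5) = 472347 - 5666 = 466681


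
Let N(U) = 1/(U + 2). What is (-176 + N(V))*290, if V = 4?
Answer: -152975/3 ≈ -50992.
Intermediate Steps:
N(U) = 1/(2 + U)
(-176 + N(V))*290 = (-176 + 1/(2 + 4))*290 = (-176 + 1/6)*290 = -1055/6*290 = -152975/3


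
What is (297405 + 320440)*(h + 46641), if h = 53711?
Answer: 62001981440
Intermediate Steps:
(297405 + 320440)*(h + 46641) = (297405 + 320440)*(53711 + 46641) = 617845*100352 = 62001981440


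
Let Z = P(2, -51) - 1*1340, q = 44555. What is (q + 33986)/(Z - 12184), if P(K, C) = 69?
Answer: -78541/13455 ≈ -5.8373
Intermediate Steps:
Z = -1271 (Z = 69 - 1*1340 = 69 - 1340 = -1271)
(q + 33986)/(Z - 12184) = (44555 + 33986)/(-1271 - 12184) = 78541/(-13455) = 78541*(-1/13455) = -78541/13455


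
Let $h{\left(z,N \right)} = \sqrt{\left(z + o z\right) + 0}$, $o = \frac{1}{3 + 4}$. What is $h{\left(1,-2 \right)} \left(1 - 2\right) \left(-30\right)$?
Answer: $\frac{60 \sqrt{14}}{7} \approx 32.071$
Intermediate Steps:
$o = \frac{1}{7} \approx 0.14286$
$h{\left(z,N \right)} = \frac{2 \sqrt{14} \sqrt{z}}{7}$ ($h{\left(z,N \right)} = \sqrt{\left(z + \frac{z}{7}\right) + 0} = \sqrt{\frac{8 z}{7} + 0} = \sqrt{\frac{8 z}{7}} = \frac{2 \sqrt{14} \sqrt{z}}{7}$)
$h{\left(1,-2 \right)} \left(1 - 2\right) \left(-30\right) = \frac{2 \sqrt{14} \sqrt{1}}{7} \left(1 - 2\right) \left(-30\right) = \frac{2}{7} \sqrt{14} \cdot 1 \left(-1\right) \left(-30\right) = \frac{2 \sqrt{14}}{7} \left(-1\right) \left(-30\right) = - \frac{2 \sqrt{14}}{7} \left(-30\right) = \frac{60 \sqrt{14}}{7}$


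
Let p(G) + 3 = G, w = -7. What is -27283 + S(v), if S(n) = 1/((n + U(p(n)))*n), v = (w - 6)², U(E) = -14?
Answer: -714678184/26195 ≈ -27283.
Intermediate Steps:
p(G) = -3 + G
v = 169 (v = (-7 - 6)² = (-13)² = 169)
S(n) = 1/(n*(-14 + n)) (S(n) = 1/((n - 14)*n) = 1/((-14 + n)*n) = 1/(n*(-14 + n)))
-27283 + S(v) = -27283 + 1/(169*(-14 + 169)) = -27283 + (1/169)/155 = -27283 + (1/169)*(1/155) = -27283 + 1/26195 = -714678184/26195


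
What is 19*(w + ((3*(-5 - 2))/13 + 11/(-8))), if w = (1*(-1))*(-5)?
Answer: 3971/104 ≈ 38.183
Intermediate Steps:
w = 5 (w = -1*(-5) = 5)
19*(w + ((3*(-5 - 2))/13 + 11/(-8))) = 19*(5 + ((3*(-5 - 2))/13 + 11/(-8))) = 19*(5 + ((3*(-7))*(1/13) + 11*(-⅛))) = 19*(5 + (-21*1/13 - 11/8)) = 19*(5 + (-21/13 - 11/8)) = 19*(5 - 311/104) = 19*(209/104) = 3971/104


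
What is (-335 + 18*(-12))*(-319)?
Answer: 175769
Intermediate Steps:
(-335 + 18*(-12))*(-319) = (-335 - 216)*(-319) = -551*(-319) = 175769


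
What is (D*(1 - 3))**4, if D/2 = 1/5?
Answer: 256/625 ≈ 0.40960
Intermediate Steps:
D = 2/5 ≈ 0.40000
(D*(1 - 3))**4 = (2*(1 - 3)/5)**4 = ((2/5)*(-2))**4 = (-4/5)**4 = 256/625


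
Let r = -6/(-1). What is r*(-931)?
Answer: -5586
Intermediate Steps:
r = 6 (r = -6*(-1) = 6)
r*(-931) = 6*(-931) = -5586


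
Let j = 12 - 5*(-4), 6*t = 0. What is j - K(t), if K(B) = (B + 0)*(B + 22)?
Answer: 32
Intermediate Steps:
t = 0 (t = (⅙)*0 = 0)
j = 32 (j = 12 + 20 = 32)
K(B) = B*(22 + B)
j - K(t) = 32 - 0*(22 + 0) = 32 - 0*22 = 32 - 1*0 = 32 + 0 = 32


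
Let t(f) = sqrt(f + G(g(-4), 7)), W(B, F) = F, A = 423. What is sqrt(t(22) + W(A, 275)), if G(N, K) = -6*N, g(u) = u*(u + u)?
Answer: sqrt(275 + I*sqrt(170)) ≈ 16.588 + 0.393*I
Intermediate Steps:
g(u) = 2*u**2 (g(u) = u*(2*u) = 2*u**2)
t(f) = sqrt(-192 + f) (t(f) = sqrt(f - 12*(-4)**2) = sqrt(f - 12*16) = sqrt(f - 6*32) = sqrt(f - 192) = sqrt(-192 + f))
sqrt(t(22) + W(A, 275)) = sqrt(sqrt(-192 + 22) + 275) = sqrt(sqrt(-170) + 275) = sqrt(I*sqrt(170) + 275) = sqrt(275 + I*sqrt(170))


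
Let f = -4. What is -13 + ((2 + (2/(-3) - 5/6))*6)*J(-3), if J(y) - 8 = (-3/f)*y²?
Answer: 125/4 ≈ 31.250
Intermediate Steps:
J(y) = 8 + 3*y²/4 (J(y) = 8 + (-3/(-4))*y² = 8 + (-3*(-¼))*y² = 8 + 3*y²/4)
-13 + ((2 + (2/(-3) - 5/6))*6)*J(-3) = -13 + ((2 + (2/(-3) - 5/6))*6)*(8 + (¾)*(-3)²) = -13 + ((2 + (2*(-⅓) - 5*⅙))*6)*(8 + (¾)*9) = -13 + ((2 + (-⅔ - ⅚))*6)*(8 + 27/4) = -13 + ((2 - 3/2)*6)*(59/4) = -13 + ((½)*6)*(59/4) = -13 + 3*(59/4) = -13 + 177/4 = 125/4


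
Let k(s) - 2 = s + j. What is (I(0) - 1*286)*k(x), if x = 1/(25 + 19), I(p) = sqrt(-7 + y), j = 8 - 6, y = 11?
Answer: -12567/11 ≈ -1142.5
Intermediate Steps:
j = 2
I(p) = 2 (I(p) = sqrt(-7 + 11) = sqrt(4) = 2)
x = 1/44 ≈ 0.022727
k(s) = 4 + s (k(s) = 2 + (s + 2) = 2 + (2 + s) = 4 + s)
(I(0) - 1*286)*k(x) = (2 - 1*286)*(4 + 1/44) = (2 - 286)*(177/44) = -284*177/44 = -12567/11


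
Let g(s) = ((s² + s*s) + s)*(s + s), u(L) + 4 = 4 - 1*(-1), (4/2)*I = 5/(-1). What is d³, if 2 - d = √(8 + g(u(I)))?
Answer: (2 - √14)³ ≈ -5.2831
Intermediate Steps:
I = -5/2 (I = (5/(-1))/2 = (5*(-1))/2 = (½)*(-5) = -5/2 ≈ -2.5000)
u(L) = 1 (u(L) = -4 + (4 - 1*(-1)) = -4 + (4 + 1) = -4 + 5 = 1)
g(s) = 2*s*(s + 2*s²) (g(s) = ((s² + s²) + s)*(2*s) = (2*s² + s)*(2*s) = (s + 2*s²)*(2*s) = 2*s*(s + 2*s²))
d = 2 - √14 (d = 2 - √(8 + 1²*(2 + 4*1)) = 2 - √(8 + 1*(2 + 4)) = 2 - √(8 + 1*6) = 2 - √(8 + 6) = 2 - √14 ≈ -1.7417)
d³ = (2 - √14)³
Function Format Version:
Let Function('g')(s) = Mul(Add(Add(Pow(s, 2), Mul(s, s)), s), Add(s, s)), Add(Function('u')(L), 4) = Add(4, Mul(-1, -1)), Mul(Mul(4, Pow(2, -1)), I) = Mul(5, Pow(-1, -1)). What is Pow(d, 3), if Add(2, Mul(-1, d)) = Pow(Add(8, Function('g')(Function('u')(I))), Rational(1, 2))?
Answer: Pow(Add(2, Mul(-1, Pow(14, Rational(1, 2)))), 3) ≈ -5.2831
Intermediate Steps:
I = Rational(-5, 2) (I = Mul(Rational(1, 2), Mul(5, Pow(-1, -1))) = Mul(Rational(1, 2), Mul(5, -1)) = Mul(Rational(1, 2), -5) = Rational(-5, 2) ≈ -2.5000)
Function('u')(L) = 1 (Function('u')(L) = Add(-4, Add(4, Mul(-1, -1))) = Add(-4, Add(4, 1)) = Add(-4, 5) = 1)
Function('g')(s) = Mul(2, s, Add(s, Mul(2, Pow(s, 2)))) (Function('g')(s) = Mul(Add(Add(Pow(s, 2), Pow(s, 2)), s), Mul(2, s)) = Mul(Add(Mul(2, Pow(s, 2)), s), Mul(2, s)) = Mul(Add(s, Mul(2, Pow(s, 2))), Mul(2, s)) = Mul(2, s, Add(s, Mul(2, Pow(s, 2)))))
d = Add(2, Mul(-1, Pow(14, Rational(1, 2)))) (d = Add(2, Mul(-1, Pow(Add(8, Mul(Pow(1, 2), Add(2, Mul(4, 1)))), Rational(1, 2)))) = Add(2, Mul(-1, Pow(Add(8, Mul(1, Add(2, 4))), Rational(1, 2)))) = Add(2, Mul(-1, Pow(Add(8, Mul(1, 6)), Rational(1, 2)))) = Add(2, Mul(-1, Pow(Add(8, 6), Rational(1, 2)))) = Add(2, Mul(-1, Pow(14, Rational(1, 2)))) ≈ -1.7417)
Pow(d, 3) = Pow(Add(2, Mul(-1, Pow(14, Rational(1, 2)))), 3)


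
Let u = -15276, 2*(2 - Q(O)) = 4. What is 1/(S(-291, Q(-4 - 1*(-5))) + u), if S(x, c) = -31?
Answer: -1/15307 ≈ -6.5330e-5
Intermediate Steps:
Q(O) = 0 (Q(O) = 2 - ½*4 = 2 - 2 = 0)
1/(S(-291, Q(-4 - 1*(-5))) + u) = 1/(-31 - 15276) = 1/(-15307) = -1/15307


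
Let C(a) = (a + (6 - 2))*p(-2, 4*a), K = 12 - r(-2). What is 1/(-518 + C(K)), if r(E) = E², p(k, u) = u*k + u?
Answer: -1/902 ≈ -0.0011086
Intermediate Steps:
p(k, u) = u + k*u (p(k, u) = k*u + u = u + k*u)
K = 8 (K = 12 - 1*(-2)² = 12 - 1*4 = 12 - 4 = 8)
C(a) = -4*a*(4 + a) (C(a) = (a + (6 - 2))*((4*a)*(1 - 2)) = (a + 4)*((4*a)*(-1)) = (4 + a)*(-4*a) = -4*a*(4 + a))
1/(-518 + C(K)) = 1/(-518 - 4*8*(4 + 8)) = 1/(-518 - 4*8*12) = 1/(-518 - 384) = 1/(-902) = -1/902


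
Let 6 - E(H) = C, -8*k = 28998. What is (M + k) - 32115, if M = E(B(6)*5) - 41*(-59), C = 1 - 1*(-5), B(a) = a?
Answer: -133283/4 ≈ -33321.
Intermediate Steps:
k = -14499/4 (k = -⅛*28998 = -14499/4 ≈ -3624.8)
C = 6 (C = 1 + 5 = 6)
E(H) = 0 (E(H) = 6 - 1*6 = 6 - 6 = 0)
M = 2419 (M = 0 - 41*(-59) = 0 + 2419 = 2419)
(M + k) - 32115 = (2419 - 14499/4) - 32115 = -4823/4 - 32115 = -133283/4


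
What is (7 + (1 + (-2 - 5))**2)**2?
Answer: 1849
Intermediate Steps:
(7 + (1 + (-2 - 5))**2)**2 = (7 + (1 - 7)**2)**2 = (7 + (-6)**2)**2 = (7 + 36)**2 = 43**2 = 1849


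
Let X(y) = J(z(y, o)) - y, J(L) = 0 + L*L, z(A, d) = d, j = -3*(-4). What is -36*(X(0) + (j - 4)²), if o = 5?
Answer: -3204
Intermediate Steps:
j = 12
J(L) = L² (J(L) = 0 + L² = L²)
X(y) = 25 - y (X(y) = 5² - y = 25 - y)
-36*(X(0) + (j - 4)²) = -36*((25 - 1*0) + (12 - 4)²) = -36*((25 + 0) + 8²) = -36*(25 + 64) = -36*89 = -3204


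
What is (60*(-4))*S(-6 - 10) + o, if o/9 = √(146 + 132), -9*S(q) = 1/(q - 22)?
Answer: -40/57 + 9*√278 ≈ 149.36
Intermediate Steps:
S(q) = -1/(9*(-22 + q)) (S(q) = -1/(9*(q - 22)) = -1/(9*(-22 + q)))
o = 9*√278 (o = 9*√(146 + 132) = 9*√278 ≈ 150.06)
(60*(-4))*S(-6 - 10) + o = (60*(-4))*(-1/(-198 + 9*(-6 - 10))) + 9*√278 = -(-240)/(-198 + 9*(-16)) + 9*√278 = -(-240)/(-198 - 144) + 9*√278 = -(-240)/(-342) + 9*√278 = -(-240)*(-1)/342 + 9*√278 = -240*1/342 + 9*√278 = -40/57 + 9*√278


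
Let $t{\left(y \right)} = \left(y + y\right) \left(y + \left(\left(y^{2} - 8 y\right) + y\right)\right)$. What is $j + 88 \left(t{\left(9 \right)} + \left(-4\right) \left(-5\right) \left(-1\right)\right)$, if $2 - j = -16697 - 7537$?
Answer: $65244$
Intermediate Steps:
$t{\left(y \right)} = 2 y \left(y^{2} - 6 y\right)$ ($t{\left(y \right)} = 2 y \left(y + \left(y^{2} - 7 y\right)\right) = 2 y \left(y^{2} - 6 y\right)$)
$j = 24236$ ($j = 2 - \left(-16697 - 7537\right) = 2 - -24234 = 2 + 24234 = 24236$)
$j + 88 \left(t{\left(9 \right)} + \left(-4\right) \left(-5\right) \left(-1\right)\right) = 24236 + 88 \left(2 \cdot 9^{2} \left(-6 + 9\right) + \left(-4\right) \left(-5\right) \left(-1\right)\right) = 24236 + 88 \left(2 \cdot 81 \cdot 3 + 20 \left(-1\right)\right) = 24236 + 88 \left(486 - 20\right) = 24236 + 88 \cdot 466 = 24236 + 41008 = 65244$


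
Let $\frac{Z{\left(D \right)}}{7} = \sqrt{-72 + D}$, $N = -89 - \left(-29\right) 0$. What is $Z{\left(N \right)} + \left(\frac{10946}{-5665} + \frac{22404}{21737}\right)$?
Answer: $- \frac{111014542}{123140105} + 7 i \sqrt{161} \approx -0.90153 + 88.82 i$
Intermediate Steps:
$N = -89$ ($N = -89 - 0 = -89 + 0 = -89$)
$Z{\left(D \right)} = 7 \sqrt{-72 + D}$
$Z{\left(N \right)} + \left(\frac{10946}{-5665} + \frac{22404}{21737}\right) = 7 \sqrt{-72 - 89} + \left(\frac{10946}{-5665} + \frac{22404}{21737}\right) = 7 \sqrt{-161} + \left(10946 \left(- \frac{1}{5665}\right) + 22404 \cdot \frac{1}{21737}\right) = 7 i \sqrt{161} + \left(- \frac{10946}{5665} + \frac{22404}{21737}\right) = 7 i \sqrt{161} - \frac{111014542}{123140105} = - \frac{111014542}{123140105} + 7 i \sqrt{161}$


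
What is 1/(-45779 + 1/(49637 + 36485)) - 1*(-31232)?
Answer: 123134628397462/3942579037 ≈ 31232.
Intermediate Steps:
1/(-45779 + 1/(49637 + 36485)) - 1*(-31232) = 1/(-45779 + 1/86122) + 31232 = 1/(-3942579037/86122) + 31232 = -86122/3942579037 + 31232 = 123134628397462/3942579037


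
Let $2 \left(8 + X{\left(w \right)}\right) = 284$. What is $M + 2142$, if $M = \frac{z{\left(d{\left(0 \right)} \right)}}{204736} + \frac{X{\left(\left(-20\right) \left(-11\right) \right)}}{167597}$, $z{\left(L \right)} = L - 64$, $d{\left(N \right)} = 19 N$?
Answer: $\frac{1148418145095}{536142803} \approx 2142.0$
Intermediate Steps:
$X{\left(w \right)} = 134$ ($X{\left(w \right)} = -8 + \frac{1}{2} \cdot 284 = -8 + 142 = 134$)
$z{\left(L \right)} = -64 + L$ ($z{\left(L \right)} = L - 64 = -64 + L$)
$M = \frac{261069}{536142803}$ ($M = \frac{-64 + 19 \cdot 0}{204736} + \frac{134}{167597} = \left(-64 + 0\right) \frac{1}{204736} + 134 \cdot \frac{1}{167597} = \left(-64\right) \frac{1}{204736} + \frac{134}{167597} = - \frac{1}{3199} + \frac{134}{167597} = \frac{261069}{536142803} \approx 0.00048694$)
$M + 2142 = \frac{261069}{536142803} + 2142 = \frac{1148418145095}{536142803}$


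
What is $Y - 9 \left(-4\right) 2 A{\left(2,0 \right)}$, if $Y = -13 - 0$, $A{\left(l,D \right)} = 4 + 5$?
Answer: $635$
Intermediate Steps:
$A{\left(l,D \right)} = 9$
$Y = -13$ ($Y = -13 + 0 = -13$)
$Y - 9 \left(-4\right) 2 A{\left(2,0 \right)} = -13 - 9 \left(-4\right) 2 \cdot 9 = -13 - 9 \left(\left(-8\right) 9\right) = -13 - -648 = -13 + 648 = 635$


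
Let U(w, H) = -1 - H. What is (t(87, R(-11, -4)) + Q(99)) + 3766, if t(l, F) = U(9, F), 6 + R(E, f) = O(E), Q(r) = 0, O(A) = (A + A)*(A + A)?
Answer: 3287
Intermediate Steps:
O(A) = 4*A² (O(A) = (2*A)*(2*A) = 4*A²)
R(E, f) = -6 + 4*E²
t(l, F) = -1 - F
(t(87, R(-11, -4)) + Q(99)) + 3766 = ((-1 - (-6 + 4*(-11)²)) + 0) + 3766 = ((-1 - (-6 + 4*121)) + 0) + 3766 = ((-1 - (-6 + 484)) + 0) + 3766 = ((-1 - 1*478) + 0) + 3766 = ((-1 - 478) + 0) + 3766 = (-479 + 0) + 3766 = -479 + 3766 = 3287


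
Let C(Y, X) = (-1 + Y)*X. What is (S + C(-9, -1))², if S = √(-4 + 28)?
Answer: 124 + 40*√6 ≈ 221.98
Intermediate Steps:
C(Y, X) = X*(-1 + Y)
S = 2*√6 (S = √24 = 2*√6 ≈ 4.8990)
(S + C(-9, -1))² = (2*√6 - (-1 - 9))² = (2*√6 - 1*(-10))² = (2*√6 + 10)² = (10 + 2*√6)²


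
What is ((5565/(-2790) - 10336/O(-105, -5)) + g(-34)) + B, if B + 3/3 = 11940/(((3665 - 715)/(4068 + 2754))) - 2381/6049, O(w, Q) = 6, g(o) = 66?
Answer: 2871197844249/110636210 ≈ 25952.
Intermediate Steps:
B = 49269449082/1784455 (B = -1 + (11940/(((3665 - 715)/(4068 + 2754))) - 2381/6049) = -1 + (11940/((2950/6822)) - 2381*1/6049) = -1 + (11940/((2950*(1/6822))) - 2381/6049) = -1 + (11940/(1475/3411) - 2381/6049) = -1 + (11940*(3411/1475) - 2381/6049) = -1 + (8145468/295 - 2381/6049) = -1 + 49271233537/1784455 = 49269449082/1784455 ≈ 27610.)
((5565/(-2790) - 10336/O(-105, -5)) + g(-34)) + B = ((5565/(-2790) - 10336/6) + 66) + 49269449082/1784455 = ((5565*(-1/2790) - 10336*⅙) + 66) + 49269449082/1784455 = ((-371/186 - 5168/3) + 66) + 49269449082/1784455 = (-106929/62 + 66) + 49269449082/1784455 = -102837/62 + 49269449082/1784455 = 2871197844249/110636210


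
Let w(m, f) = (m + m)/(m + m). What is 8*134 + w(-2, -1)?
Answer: 1073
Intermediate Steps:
w(m, f) = 1 (w(m, f) = (2*m)/((2*m)) = (2*m)*(1/(2*m)) = 1)
8*134 + w(-2, -1) = 8*134 + 1 = 1072 + 1 = 1073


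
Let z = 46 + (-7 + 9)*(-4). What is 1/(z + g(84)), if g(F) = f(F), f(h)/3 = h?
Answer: 1/290 ≈ 0.0034483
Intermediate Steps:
f(h) = 3*h
g(F) = 3*F
z = 38 (z = 46 + 2*(-4) = 46 - 8 = 38)
1/(z + g(84)) = 1/(38 + 3*84) = 1/(38 + 252) = 1/290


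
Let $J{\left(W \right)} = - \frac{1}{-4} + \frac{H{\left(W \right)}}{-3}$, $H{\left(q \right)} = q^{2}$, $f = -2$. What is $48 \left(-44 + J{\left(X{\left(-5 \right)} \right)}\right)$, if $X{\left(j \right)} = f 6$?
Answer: $-4404$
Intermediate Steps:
$X{\left(j \right)} = -12$ ($X{\left(j \right)} = \left(-2\right) 6 = -12$)
$J{\left(W \right)} = \frac{1}{4} - \frac{W^{2}}{3}$ ($J{\left(W \right)} = - \frac{1}{-4} + \frac{W^{2}}{-3} = \left(-1\right) \left(- \frac{1}{4}\right) + W^{2} \left(- \frac{1}{3}\right) = \frac{1}{4} - \frac{W^{2}}{3}$)
$48 \left(-44 + J{\left(X{\left(-5 \right)} \right)}\right) = 48 \left(-44 + \left(\frac{1}{4} - \frac{\left(-12\right)^{2}}{3}\right)\right) = 48 \left(-44 + \left(\frac{1}{4} - 48\right)\right) = 48 \left(-44 - \frac{191}{4}\right) = 48 \left(- \frac{367}{4}\right) = -4404$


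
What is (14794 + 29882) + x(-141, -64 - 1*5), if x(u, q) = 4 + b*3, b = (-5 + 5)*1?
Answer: 44680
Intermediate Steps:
b = 0 (b = 0*1 = 0)
x(u, q) = 4 (x(u, q) = 4 + 0*3 = 4 + 0 = 4)
(14794 + 29882) + x(-141, -64 - 1*5) = (14794 + 29882) + 4 = 44676 + 4 = 44680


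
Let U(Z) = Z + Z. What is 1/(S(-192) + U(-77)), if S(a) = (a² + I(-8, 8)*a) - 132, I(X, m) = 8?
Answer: 1/35042 ≈ 2.8537e-5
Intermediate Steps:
U(Z) = 2*Z
S(a) = -132 + a² + 8*a (S(a) = (a² + 8*a) - 132 = -132 + a² + 8*a)
1/(S(-192) + U(-77)) = 1/((-132 + (-192)² + 8*(-192)) + 2*(-77)) = 1/((-132 + 36864 - 1536) - 154) = 1/(35196 - 154) = 1/35042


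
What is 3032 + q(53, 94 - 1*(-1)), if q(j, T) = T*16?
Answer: 4552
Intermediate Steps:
q(j, T) = 16*T
3032 + q(53, 94 - 1*(-1)) = 3032 + 16*(94 - 1*(-1)) = 3032 + 16*(94 + 1) = 3032 + 16*95 = 3032 + 1520 = 4552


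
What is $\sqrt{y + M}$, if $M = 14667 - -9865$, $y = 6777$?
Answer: $\sqrt{31309} \approx 176.94$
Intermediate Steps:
$M = 24532$ ($M = 14667 + 9865 = 24532$)
$\sqrt{y + M} = \sqrt{6777 + 24532} = \sqrt{31309}$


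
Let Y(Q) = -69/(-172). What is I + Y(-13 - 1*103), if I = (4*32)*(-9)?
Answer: -198075/172 ≈ -1151.6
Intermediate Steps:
Y(Q) = 69/172 (Y(Q) = -69*(-1/172) = 69/172)
I = -1152 (I = 128*(-9) = -1152)
I + Y(-13 - 1*103) = -1152 + 69/172 = -198075/172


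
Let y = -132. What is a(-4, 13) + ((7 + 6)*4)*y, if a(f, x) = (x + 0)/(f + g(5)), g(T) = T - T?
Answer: -27469/4 ≈ -6867.3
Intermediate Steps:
g(T) = 0
a(f, x) = x/f (a(f, x) = (x + 0)/(f + 0) = x/f)
a(-4, 13) + ((7 + 6)*4)*y = 13/(-4) + ((7 + 6)*4)*(-132) = 13*(-¼) + (13*4)*(-132) = -13/4 + 52*(-132) = -13/4 - 6864 = -27469/4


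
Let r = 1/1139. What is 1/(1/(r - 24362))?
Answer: -27748317/1139 ≈ -24362.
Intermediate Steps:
r = 1/1139 ≈ 0.00087796
1/(1/(r - 24362)) = 1/(1/(1/1139 - 24362)) = 1/(1/(-27748317/1139)) = 1/(-1139/27748317) = -27748317/1139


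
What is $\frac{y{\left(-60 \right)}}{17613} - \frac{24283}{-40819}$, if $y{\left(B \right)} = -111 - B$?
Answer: $\frac{141871570}{239648349} \approx 0.592$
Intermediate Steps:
$\frac{y{\left(-60 \right)}}{17613} - \frac{24283}{-40819} = \frac{-111 - -60}{17613} - \frac{24283}{-40819} = \left(-111 + 60\right) \frac{1}{17613} - - \frac{24283}{40819} = \left(-51\right) \frac{1}{17613} + \frac{24283}{40819} = - \frac{17}{5871} + \frac{24283}{40819} = \frac{141871570}{239648349}$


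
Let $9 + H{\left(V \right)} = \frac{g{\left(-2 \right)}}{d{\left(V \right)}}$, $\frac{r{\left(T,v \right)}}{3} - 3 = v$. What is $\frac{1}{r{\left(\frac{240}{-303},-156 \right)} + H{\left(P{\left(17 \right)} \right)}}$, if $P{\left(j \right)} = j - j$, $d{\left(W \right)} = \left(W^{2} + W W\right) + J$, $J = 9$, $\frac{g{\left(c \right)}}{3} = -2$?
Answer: $- \frac{3}{1406} \approx -0.0021337$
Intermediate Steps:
$g{\left(c \right)} = -6$ ($g{\left(c \right)} = 3 \left(-2\right) = -6$)
$d{\left(W \right)} = 9 + 2 W^{2}$ ($d{\left(W \right)} = \left(W^{2} + W W\right) + 9 = \left(W^{2} + W^{2}\right) + 9 = 2 W^{2} + 9 = 9 + 2 W^{2}$)
$r{\left(T,v \right)} = 9 + 3 v$
$P{\left(j \right)} = 0$
$H{\left(V \right)} = -9 - \frac{6}{9 + 2 V^{2}}$
$\frac{1}{r{\left(\frac{240}{-303},-156 \right)} + H{\left(P{\left(17 \right)} \right)}} = \frac{1}{\left(9 + 3 \left(-156\right)\right) + \frac{3 \left(-29 - 6 \cdot 0^{2}\right)}{9 + 2 \cdot 0^{2}}} = \frac{1}{\left(9 - 468\right) + \frac{3 \left(-29 - 0\right)}{9 + 2 \cdot 0}} = \frac{1}{-459 + \frac{3 \left(-29 + 0\right)}{9 + 0}} = \frac{1}{-459 + 3 \cdot \frac{1}{9} \left(-29\right)} = \frac{1}{-459 - \frac{29}{3}} = \frac{1}{- \frac{1406}{3}} = - \frac{3}{1406}$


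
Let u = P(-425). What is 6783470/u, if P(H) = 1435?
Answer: 1356694/287 ≈ 4727.2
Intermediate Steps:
u = 1435
6783470/u = 6783470/1435 = 6783470*(1/1435) = 1356694/287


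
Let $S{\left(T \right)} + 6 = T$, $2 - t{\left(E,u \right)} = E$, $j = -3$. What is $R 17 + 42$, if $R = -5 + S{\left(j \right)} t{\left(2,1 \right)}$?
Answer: $-43$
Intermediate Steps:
$t{\left(E,u \right)} = 2 - E$
$S{\left(T \right)} = -6 + T$
$R = -5$ ($R = -5 + \left(-6 - 3\right) \left(2 - 2\right) = -5 - 9 \left(2 - 2\right) = -5 - 0 = -5 + 0 = -5$)
$R 17 + 42 = \left(-5\right) 17 + 42 = -85 + 42 = -43$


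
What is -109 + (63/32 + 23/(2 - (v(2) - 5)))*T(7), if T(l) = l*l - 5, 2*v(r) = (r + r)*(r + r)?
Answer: -8275/8 ≈ -1034.4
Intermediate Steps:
v(r) = 2*r² (v(r) = ((r + r)*(r + r))/2 = ((2*r)*(2*r))/2 = (4*r²)/2 = 2*r²)
T(l) = -5 + l² (T(l) = l² - 5 = -5 + l²)
-109 + (63/32 + 23/(2 - (v(2) - 5)))*T(7) = -109 + (63/32 + 23/(2 - (2*2² - 5)))*(-5 + 7²) = -109 + (63*(1/32) + 23/(2 - (2*4 - 5)))*(-5 + 49) = -109 + (63/32 + 23/(2 - (8 - 5)))*44 = -109 + (63/32 + 23/(2 - 1*3))*44 = -109 + (63/32 + 23/(2 - 3))*44 = -109 + (63/32 + 23/(-1))*44 = -109 + (63/32 + 23*(-1))*44 = -109 + (63/32 - 23)*44 = -109 - 673/32*44 = -109 - 7403/8 = -8275/8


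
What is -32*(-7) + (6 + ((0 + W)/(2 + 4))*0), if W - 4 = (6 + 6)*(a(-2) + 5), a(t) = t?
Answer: 230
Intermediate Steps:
W = 40 (W = 4 + (6 + 6)*(-2 + 5) = 4 + 12*3 = 4 + 36 = 40)
-32*(-7) + (6 + ((0 + W)/(2 + 4))*0) = -32*(-7) + (6 + ((0 + 40)/(2 + 4))*0) = 224 + (6 + (40/6)*0) = 224 + (6 + (40*(1/6))*0) = 224 + (6 + (20/3)*0) = 224 + (6 + 0) = 224 + 6 = 230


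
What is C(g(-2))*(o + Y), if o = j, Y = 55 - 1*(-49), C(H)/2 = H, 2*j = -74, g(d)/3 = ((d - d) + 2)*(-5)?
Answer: -4020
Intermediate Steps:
g(d) = -30 (g(d) = 3*(((d - d) + 2)*(-5)) = 3*((0 + 2)*(-5)) = 3*(2*(-5)) = 3*(-10) = -30)
j = -37 (j = (1/2)*(-74) = -37)
C(H) = 2*H
Y = 104 (Y = 55 + 49 = 104)
o = -37
C(g(-2))*(o + Y) = (2*(-30))*(-37 + 104) = -60*67 = -4020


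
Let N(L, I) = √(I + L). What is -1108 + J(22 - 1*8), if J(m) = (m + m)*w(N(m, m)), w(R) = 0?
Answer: -1108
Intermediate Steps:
J(m) = 0 (J(m) = (m + m)*0 = (2*m)*0 = 0)
-1108 + J(22 - 1*8) = -1108 + 0 = -1108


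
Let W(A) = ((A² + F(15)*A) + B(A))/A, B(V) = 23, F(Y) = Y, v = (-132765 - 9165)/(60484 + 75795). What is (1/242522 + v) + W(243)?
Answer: 2064473663931463/8031309320034 ≈ 257.05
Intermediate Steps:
v = -141930/136279 ≈ -1.0415
W(A) = (23 + A² + 15*A)/A (W(A) = ((A² + 15*A) + 23)/A = (23 + A² + 15*A)/A)
(1/242522 + v) + W(243) = (1/242522 - 141930/136279) + (15 + 243 + 23/243) = (1/242522 - 141930/136279) + (15 + 243 + 23*(1/243)) = -34421011181/33050655638 + (15 + 243 + 23/243) = -34421011181/33050655638 + 62717/243 = 2064473663931463/8031309320034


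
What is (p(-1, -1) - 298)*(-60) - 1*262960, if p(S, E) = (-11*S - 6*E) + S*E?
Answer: -246160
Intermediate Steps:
p(S, E) = -11*S - 6*E + E*S (p(S, E) = (-11*S - 6*E) + E*S = -11*S - 6*E + E*S)
(p(-1, -1) - 298)*(-60) - 1*262960 = ((-11*(-1) - 6*(-1) - 1*(-1)) - 298)*(-60) - 1*262960 = ((11 + 6 + 1) - 298)*(-60) - 262960 = (18 - 298)*(-60) - 262960 = -280*(-60) - 262960 = 16800 - 262960 = -246160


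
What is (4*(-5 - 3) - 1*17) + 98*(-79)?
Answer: -7791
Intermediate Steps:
(4*(-5 - 3) - 1*17) + 98*(-79) = (4*(-8) - 17) - 7742 = (-32 - 17) - 7742 = -49 - 7742 = -7791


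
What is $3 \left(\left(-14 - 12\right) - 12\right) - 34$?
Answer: $-148$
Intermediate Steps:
$3 \left(\left(-14 - 12\right) - 12\right) - 34 = 3 \left(-26 - 12\right) - 34 = 3 \left(-38\right) - 34 = -114 - 34 = -148$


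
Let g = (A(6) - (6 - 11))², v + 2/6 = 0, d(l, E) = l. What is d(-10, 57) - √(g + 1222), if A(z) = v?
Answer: -10 - √11194/3 ≈ -45.267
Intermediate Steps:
v = -⅓ (v = -⅓ + 0 = -⅓ ≈ -0.33333)
A(z) = -⅓
g = 196/9 (g = (-⅓ - (6 - 11))² = (-⅓ - 1*(-5))² = (-⅓ + 5)² = (14/3)² = 196/9 ≈ 21.778)
d(-10, 57) - √(g + 1222) = -10 - √(196/9 + 1222) = -10 - √(11194/9) = -10 - √11194/3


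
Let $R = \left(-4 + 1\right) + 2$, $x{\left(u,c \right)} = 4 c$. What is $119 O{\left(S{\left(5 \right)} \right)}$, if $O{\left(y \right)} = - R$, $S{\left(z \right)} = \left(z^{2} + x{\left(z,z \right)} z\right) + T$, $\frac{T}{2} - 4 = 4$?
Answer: $119$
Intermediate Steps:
$T = 16$ ($T = 8 + 2 \cdot 4 = 8 + 8 = 16$)
$S{\left(z \right)} = 16 + 5 z^{2}$ ($S{\left(z \right)} = \left(z^{2} + 4 z z\right) + 16 = \left(z^{2} + 4 z^{2}\right) + 16 = 5 z^{2} + 16 = 16 + 5 z^{2}$)
$R = -1$ ($R = -3 + 2 = -1$)
$O{\left(y \right)} = 1$ ($O{\left(y \right)} = \left(-1\right) \left(-1\right) = 1$)
$119 O{\left(S{\left(5 \right)} \right)} = 119 \cdot 1 = 119$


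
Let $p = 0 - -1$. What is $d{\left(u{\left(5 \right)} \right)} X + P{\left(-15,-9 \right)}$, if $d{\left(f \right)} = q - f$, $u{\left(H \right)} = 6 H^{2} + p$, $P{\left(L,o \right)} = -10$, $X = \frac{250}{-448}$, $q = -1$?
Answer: $\frac{2095}{28} \approx 74.821$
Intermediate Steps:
$X = - \frac{125}{224}$ ($X = 250 \left(- \frac{1}{448}\right) = - \frac{125}{224} \approx -0.55804$)
$p = 1$ ($p = 0 + 1 = 1$)
$u{\left(H \right)} = 1 + 6 H^{2}$ ($u{\left(H \right)} = 6 H^{2} + 1 = 1 + 6 H^{2}$)
$d{\left(f \right)} = -1 - f$
$d{\left(u{\left(5 \right)} \right)} X + P{\left(-15,-9 \right)} = \left(-1 - \left(1 + 6 \cdot 5^{2}\right)\right) \left(- \frac{125}{224}\right) - 10 = \left(-1 - \left(1 + 6 \cdot 25\right)\right) \left(- \frac{125}{224}\right) - 10 = \left(-1 - \left(1 + 150\right)\right) \left(- \frac{125}{224}\right) - 10 = \left(-1 - 151\right) \left(- \frac{125}{224}\right) - 10 = \left(-152\right) \left(- \frac{125}{224}\right) - 10 = \frac{2375}{28} - 10 = \frac{2095}{28}$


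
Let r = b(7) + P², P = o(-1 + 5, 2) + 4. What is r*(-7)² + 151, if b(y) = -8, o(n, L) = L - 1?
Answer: 984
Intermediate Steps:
o(n, L) = -1 + L
P = 5 (P = (-1 + 2) + 4 = 1 + 4 = 5)
r = 17 (r = -8 + 5² = -8 + 25 = 17)
r*(-7)² + 151 = 17*(-7)² + 151 = 17*49 + 151 = 833 + 151 = 984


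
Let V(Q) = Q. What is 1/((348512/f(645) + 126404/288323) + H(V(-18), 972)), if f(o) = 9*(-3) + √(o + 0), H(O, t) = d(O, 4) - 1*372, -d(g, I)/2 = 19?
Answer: -14019643635002313/191767172792052953894 + 258677282575754*√645/95883586396026476947 ≈ -4.5913e-6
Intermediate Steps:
d(g, I) = -38 (d(g, I) = -2*19 = -38)
H(O, t) = -410 (H(O, t) = -38 - 1*372 = -38 - 372 = -410)
f(o) = -27 + √o
1/((348512/f(645) + 126404/288323) + H(V(-18), 972)) = 1/((348512/(-27 + √645) + 126404/288323) - 410) = 1/((126404/288323 + 348512/(-27 + √645)) - 410) = 1/(-118086026/288323 + 348512/(-27 + √645))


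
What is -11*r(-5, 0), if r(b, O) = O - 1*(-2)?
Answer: -22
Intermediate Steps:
r(b, O) = 2 + O (r(b, O) = O + 2 = 2 + O)
-11*r(-5, 0) = -11*(2 + 0) = -11*2 = -22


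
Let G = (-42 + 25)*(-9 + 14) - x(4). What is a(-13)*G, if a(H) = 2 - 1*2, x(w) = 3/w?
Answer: 0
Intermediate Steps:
a(H) = 0 (a(H) = 2 - 2 = 0)
G = -343/4 (G = (-42 + 25)*(-9 + 14) - 3/4 = -17*5 - 3/4 = -85 - 1*¾ = -85 - ¾ = -343/4 ≈ -85.750)
a(-13)*G = 0*(-343/4) = 0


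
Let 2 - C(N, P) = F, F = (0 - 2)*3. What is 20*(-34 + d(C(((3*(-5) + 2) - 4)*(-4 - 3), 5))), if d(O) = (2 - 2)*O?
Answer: -680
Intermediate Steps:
F = -6 (F = -2*3 = -6)
C(N, P) = 8 (C(N, P) = 2 - 1*(-6) = 2 + 6 = 8)
d(O) = 0 (d(O) = 0*O = 0)
20*(-34 + d(C(((3*(-5) + 2) - 4)*(-4 - 3), 5))) = 20*(-34 + 0) = 20*(-34) = -680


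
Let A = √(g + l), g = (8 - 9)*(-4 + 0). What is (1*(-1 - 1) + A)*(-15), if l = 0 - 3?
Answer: 15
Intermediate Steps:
l = -3
g = 4 (g = -1*(-4) = 4)
A = 1 (A = √(4 - 3) = √1 = 1)
(1*(-1 - 1) + A)*(-15) = (1*(-1 - 1) + 1)*(-15) = (1*(-2) + 1)*(-15) = (-2 + 1)*(-15) = -1*(-15) = 15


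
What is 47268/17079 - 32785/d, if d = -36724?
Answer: 765268349/209069732 ≈ 3.6604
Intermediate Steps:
47268/17079 - 32785/d = 47268/17079 - 32785/(-36724) = 47268*(1/17079) - 32785*(-1/36724) = 15756/5693 + 32785/36724 = 765268349/209069732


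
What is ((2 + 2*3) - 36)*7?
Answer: -196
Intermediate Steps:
((2 + 2*3) - 36)*7 = ((2 + 6) - 36)*7 = (8 - 36)*7 = -28*7 = -196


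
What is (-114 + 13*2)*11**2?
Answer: -10648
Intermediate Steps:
(-114 + 13*2)*11**2 = (-114 + 26)*121 = -88*121 = -10648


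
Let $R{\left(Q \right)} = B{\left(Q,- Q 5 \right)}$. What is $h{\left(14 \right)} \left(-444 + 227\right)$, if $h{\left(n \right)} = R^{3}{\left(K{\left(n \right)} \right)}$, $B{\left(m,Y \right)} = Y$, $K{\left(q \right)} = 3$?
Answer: $732375$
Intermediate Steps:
$R{\left(Q \right)} = - 5 Q$ ($R{\left(Q \right)} = - Q 5 = - 5 Q$)
$h{\left(n \right)} = -3375$ ($h{\left(n \right)} = \left(\left(-5\right) 3\right)^{3} = \left(-15\right)^{3} = -3375$)
$h{\left(14 \right)} \left(-444 + 227\right) = - 3375 \left(-444 + 227\right) = \left(-3375\right) \left(-217\right) = 732375$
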